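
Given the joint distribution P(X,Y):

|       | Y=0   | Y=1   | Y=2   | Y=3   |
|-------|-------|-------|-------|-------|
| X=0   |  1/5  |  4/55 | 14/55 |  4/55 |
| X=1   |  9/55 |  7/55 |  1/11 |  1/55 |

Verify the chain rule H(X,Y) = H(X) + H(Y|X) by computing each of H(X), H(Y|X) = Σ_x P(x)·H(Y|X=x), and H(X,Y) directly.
H(X) = 0.9710 bits, H(Y|X) = 1.7714 bits, H(X,Y) = 2.7423 bits

Marginal of X (row sums):
  P(X=0) = 1/5 + 4/55 + 14/55 + 4/55 = 3/5
  P(X=1) = 9/55 + 7/55 + 1/11 + 1/55 = 2/5
H(X) = -[(3/5)·log₂(3/5) + (2/5)·log₂(2/5)]
  = 0.4422 + 0.5288 = 0.9710 bits

H(Y|X) = Σ_x P(x)·H(Y|X=x):
  X=0: P(X=0) = 3/5, P(Y|X=0) = (1/3, 4/33, 14/33, 4/33) → H(Y|X=0) = 1.7912
  X=1: P(X=1) = 2/5, P(Y|X=1) = (9/22, 7/22, 5/22, 1/22) → H(Y|X=1) = 1.7417
H(Y|X) = (3/5)·1.7912 + (2/5)·1.7417 = 1.7714 bits

H(X,Y) = -Σ_{x,y} P(x,y) log₂ P(x,y). Per-cell terms -P(x,y)·log₂P(x,y):
  X=0: 0.4644, 0.2750, 0.5025, 0.2750
  X=1: 0.4273, 0.3785, 0.3145, 0.1051
Sum of the 8 terms: H(X,Y) = 2.7423 bits

Chain rule check:
  H(X) + H(Y|X) = 0.9710 + 1.7714 = 2.7424 bits
  H(X,Y) = 2.7423 bits
✓ Chain rule verified (Δ = 0.0001 is 4-dp rounding noise: each of the three values was rounded independently).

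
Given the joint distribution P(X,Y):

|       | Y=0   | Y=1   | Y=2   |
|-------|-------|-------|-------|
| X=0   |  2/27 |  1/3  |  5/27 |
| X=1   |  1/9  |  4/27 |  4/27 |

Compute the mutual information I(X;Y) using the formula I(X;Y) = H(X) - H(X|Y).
0.0362 bits

I(X;Y) = H(X) - H(X|Y)

Marginal of X (row sums):
  P(X=0) = 2/27 + 1/3 + 5/27 = 16/27
  P(X=1) = 1/9 + 4/27 + 4/27 = 11/27
H(X) = -[(16/27)·log₂(16/27) + (11/27)·log₂(11/27)]
  = 0.4473 + 0.5278 = 0.9751 bits

Marginal of Y (column sums):
  P(Y=0) = 2/27 + 1/9 = 5/27
  P(Y=1) = 1/3 + 4/27 = 13/27
  P(Y=2) = 5/27 + 4/27 = 1/3
H(X|Y) = Σ_y P(y)·H(X|Y=y):
  Y=0: P(Y=0) = 5/27, P(X|Y=0) = (2/5, 3/5) → H(X|Y=0) = 0.9710
  Y=1: P(Y=1) = 13/27, P(X|Y=1) = (9/13, 4/13) → H(X|Y=1) = 0.8905
  Y=2: P(Y=2) = 1/3, P(X|Y=2) = (5/9, 4/9) → H(X|Y=2) = 0.9911
H(X|Y) = (5/27)·0.9710 + (13/27)·0.8905 + (1/3)·0.9911 = 0.9389 bits

I(X;Y) = H(X) - H(X|Y) = 0.9751 - 0.9389 = 0.0362 bits

Cross-check via I(X;Y) = H(X) + H(Y) - H(X,Y): computing H(Y) from the column sums and H(X,Y) from the 6 cells in the same way gives H(Y) = 1.4866 bits and H(X,Y) = 2.4255 bits, so
I(X;Y) = 0.9751 + 1.4866 - 2.4255 = 0.0362 bits ✓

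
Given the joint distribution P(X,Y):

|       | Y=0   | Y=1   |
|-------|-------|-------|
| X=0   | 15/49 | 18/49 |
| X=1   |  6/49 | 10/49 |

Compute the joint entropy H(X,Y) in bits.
1.8924 bits

H(X,Y) = -Σ_{x,y} P(x,y) log₂ P(x,y). Per-cell terms -P(x,y)·log₂P(x,y):
  X=0: 0.5228, 0.5307
  X=1: 0.3710, 0.4679
Sum of the 4 terms: H(X,Y) = 1.8924 bits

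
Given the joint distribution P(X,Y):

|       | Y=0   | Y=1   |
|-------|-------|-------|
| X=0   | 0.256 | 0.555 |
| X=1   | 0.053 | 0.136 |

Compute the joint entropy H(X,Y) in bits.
1.5907 bits

H(X,Y) = -Σ_{x,y} P(x,y) log₂ P(x,y). Per-cell terms -P(x,y)·log₂P(x,y):
  X=0: 0.5032, 0.4714
  X=1: 0.2246, 0.3915
Sum of the 4 terms: H(X,Y) = 1.5907 bits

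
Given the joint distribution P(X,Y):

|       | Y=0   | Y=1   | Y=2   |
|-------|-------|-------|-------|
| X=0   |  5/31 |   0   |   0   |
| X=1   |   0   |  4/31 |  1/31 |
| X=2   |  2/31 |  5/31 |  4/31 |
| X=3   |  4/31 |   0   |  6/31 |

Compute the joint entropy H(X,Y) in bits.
2.8662 bits

H(X,Y) = -Σ_{x,y} P(x,y) log₂ P(x,y). Per-cell terms -P(x,y)·log₂P(x,y):
  X=0: 0.42456, 0.00000, 0.00000
  X=1: 0.00000, 0.38119, 0.15981
  X=2: 0.25511, 0.42456, 0.38119
  X=3: 0.38119, 0.00000, 0.45856
  (cells with P = 0 contribute 0)
Sum of the 12 terms: H(X,Y) = 2.8662 bits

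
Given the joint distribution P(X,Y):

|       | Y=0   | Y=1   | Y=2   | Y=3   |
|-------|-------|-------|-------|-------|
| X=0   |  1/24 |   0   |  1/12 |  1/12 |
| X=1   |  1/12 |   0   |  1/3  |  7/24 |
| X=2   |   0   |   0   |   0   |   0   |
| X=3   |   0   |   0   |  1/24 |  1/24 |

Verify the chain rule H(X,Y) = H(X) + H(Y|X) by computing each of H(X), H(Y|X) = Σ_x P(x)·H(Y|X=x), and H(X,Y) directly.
H(X) = 1.1226 bits, H(Y|X) = 1.3935 bits, H(X,Y) = 2.5162 bits

Marginal of X (row sums):
  P(X=0) = 1/24 + 0 + 1/12 + 1/12 = 5/24
  P(X=1) = 1/12 + 0 + 1/3 + 7/24 = 17/24
  P(X=2) = 0 + 0 + 0 + 0 = 0
  P(X=3) = 0 + 0 + 1/24 + 1/24 = 1/12
H(X) = -[(5/24)·log₂(5/24) + (17/24)·log₂(17/24) + (1/12)·log₂(1/12)]   (outcomes with P = 0 contribute 0)
  = 0.47147 + 0.35240 + 0.29875 = 1.1226 bits

H(Y|X) = Σ_x P(x)·H(Y|X=x):
  X=0: P(X=0) = 5/24, P(Y|X=0) = (1/5, 0, 2/5, 2/5) → H(Y|X=0) = 1.52193
  X=1: P(X=1) = 17/24, P(Y|X=1) = (2/17, 0, 8/17, 7/17) → H(Y|X=1) = 1.40208
  X=2: P(X=2) = 0 → contributes 0
  X=3: P(X=3) = 1/12, P(Y|X=3) = (0, 0, 1/2, 1/2) → H(Y|X=3) = 1.00000
H(Y|X) = (5/24)·1.52193 + (17/24)·1.40208 + (1/12)·1.00000 = 1.3935 bits

H(X,Y) = -Σ_{x,y} P(x,y) log₂ P(x,y). Per-cell terms -P(x,y)·log₂P(x,y):
  X=0: 0.19104, 0.00000, 0.29875, 0.29875
  X=1: 0.29875, 0.00000, 0.52832, 0.51847
  X=2: 0.00000, 0.00000, 0.00000, 0.00000
  X=3: 0.00000, 0.00000, 0.19104, 0.19104
  (cells with P = 0 contribute 0)
Sum of the 16 terms: H(X,Y) = 2.5162 bits

Chain rule check:
  H(X) + H(Y|X) = 1.1226 + 1.3935 = 2.5161 bits
  H(X,Y) = 2.5162 bits
✓ Chain rule verified (Δ = 0.0001 is 4-dp rounding noise: each of the three values was rounded independently).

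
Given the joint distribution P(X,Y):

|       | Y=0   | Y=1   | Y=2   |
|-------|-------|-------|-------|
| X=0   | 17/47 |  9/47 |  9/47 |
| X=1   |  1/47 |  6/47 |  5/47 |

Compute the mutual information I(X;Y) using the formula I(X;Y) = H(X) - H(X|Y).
0.1111 bits

I(X;Y) = H(X) - H(X|Y)

Marginal of X (row sums):
  P(X=0) = 17/47 + 9/47 + 9/47 = 35/47
  P(X=1) = 1/47 + 6/47 + 5/47 = 12/47
H(X) = -[(35/47)·log₂(35/47) + (12/47)·log₂(12/47)]
  = 0.3167 + 0.5029 = 0.8196 bits

Marginal of Y (column sums):
  P(Y=0) = 17/47 + 1/47 = 18/47
  P(Y=1) = 9/47 + 6/47 = 15/47
  P(Y=2) = 9/47 + 5/47 = 14/47
H(X|Y) = Σ_y P(y)·H(X|Y=y):
  Y=0: P(Y=0) = 18/47, P(X|Y=0) = (17/18, 1/18) → H(X|Y=0) = 0.3095
  Y=1: P(Y=1) = 15/47, P(X|Y=1) = (3/5, 2/5) → H(X|Y=1) = 0.9710
  Y=2: P(Y=2) = 14/47, P(X|Y=2) = (9/14, 5/14) → H(X|Y=2) = 0.9403
H(X|Y) = (18/47)·0.3095 + (15/47)·0.9710 + (14/47)·0.9403 = 0.7085 bits

I(X;Y) = H(X) - H(X|Y) = 0.8196 - 0.7085 = 0.1111 bits

Cross-check via I(X;Y) = H(X) + H(Y) - H(X,Y): computing H(Y) from the column sums and H(X,Y) from the 6 cells in the same way gives H(Y) = 1.5766 bits and H(X,Y) = 2.2851 bits, so
I(X;Y) = 0.8196 + 1.5766 - 2.2851 = 0.1111 bits ✓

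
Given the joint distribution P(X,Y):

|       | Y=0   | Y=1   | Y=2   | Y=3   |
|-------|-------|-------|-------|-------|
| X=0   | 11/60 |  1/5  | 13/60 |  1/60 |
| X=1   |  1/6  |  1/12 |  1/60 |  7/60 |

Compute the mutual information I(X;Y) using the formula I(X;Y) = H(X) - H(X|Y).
0.2042 bits

I(X;Y) = H(X) - H(X|Y)

Marginal of X (row sums):
  P(X=0) = 11/60 + 1/5 + 13/60 + 1/60 = 37/60
  P(X=1) = 1/6 + 1/12 + 1/60 + 7/60 = 23/60
H(X) = -[(37/60)·log₂(37/60) + (23/60)·log₂(23/60)]
  = 0.430086 + 0.530276 = 0.96036 bits

Marginal of Y (column sums):
  P(Y=0) = 11/60 + 1/6 = 7/20
  P(Y=1) = 1/5 + 1/12 = 17/60
  P(Y=2) = 13/60 + 1/60 = 7/30
  P(Y=3) = 1/60 + 7/60 = 2/15
H(X|Y) = Σ_y P(y)·H(X|Y=y):
  Y=0: P(Y=0) = 7/20, P(X|Y=0) = (11/21, 10/21) → H(X|Y=0) = 0.998364
  Y=1: P(Y=1) = 17/60, P(X|Y=1) = (12/17, 5/17) → H(X|Y=1) = 0.873981
  Y=2: P(Y=2) = 7/30, P(X|Y=2) = (13/14, 1/14) → H(X|Y=2) = 0.371232
  Y=3: P(Y=3) = 2/15, P(X|Y=3) = (1/8, 7/8) → H(X|Y=3) = 0.543564
H(X|Y) = (7/20)·0.998364 + (17/60)·0.873981 + (7/30)·0.371232 + (2/15)·0.543564 = 0.75615 bits

I(X;Y) = H(X) - H(X|Y) = 0.96036 - 0.75615 = 0.2042 bits

Cross-check via I(X;Y) = H(X) + H(Y) - H(X,Y): computing H(Y) from the column sums and H(X,Y) from the 8 cells in the same way gives H(Y) = 1.92308 bits and H(X,Y) = 2.67923 bits, so
I(X;Y) = 0.96036 + 1.92308 - 2.67923 = 0.2042 bits ✓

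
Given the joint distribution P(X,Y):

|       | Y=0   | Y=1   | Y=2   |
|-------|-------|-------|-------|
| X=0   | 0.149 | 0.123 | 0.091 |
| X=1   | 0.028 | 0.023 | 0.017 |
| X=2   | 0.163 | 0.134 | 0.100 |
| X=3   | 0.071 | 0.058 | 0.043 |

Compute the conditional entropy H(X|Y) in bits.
1.7603 bits

H(X|Y) = H(X,Y) - H(Y)

H(X,Y) = -Σ_{x,y} P(x,y) log₂ P(x,y). Per-cell terms -P(x,y)·log₂P(x,y):
  X=0: 0.40925, 0.37186, 0.31468
  X=1: 0.14444, 0.12517, 0.09993
  X=2: 0.42658, 0.38856, 0.33219
  X=3: 0.27094, 0.23825, 0.19520
Sum of the 12 terms: H(X,Y) = 3.31705 bits

Marginal of Y (column sums):
  P(Y=0) = 0.149 + 0.028 + 0.163 + 0.071 = 0.411
  P(Y=1) = 0.123 + 0.023 + 0.134 + 0.058 = 0.338
  P(Y=2) = 0.091 + 0.017 + 0.100 + 0.043 = 0.251
H(Y) = -[0.411·log₂(0.411) + 0.338·log₂(0.338) + 0.251·log₂(0.251)]
  = 0.52723 + 0.52894 + 0.50055 = 1.55672 bits

H(X|Y) = H(X,Y) - H(Y) = 3.31705 - 1.55672 = 1.7603 bits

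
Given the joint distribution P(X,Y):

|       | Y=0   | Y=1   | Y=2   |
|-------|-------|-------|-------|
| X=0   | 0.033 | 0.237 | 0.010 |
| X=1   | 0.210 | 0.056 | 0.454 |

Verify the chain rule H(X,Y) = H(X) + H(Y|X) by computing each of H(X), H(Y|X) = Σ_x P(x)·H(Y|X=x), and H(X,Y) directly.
H(X) = 0.8555 bits, H(Y|X) = 1.0886 bits, H(X,Y) = 1.9440 bits

Marginal of X (row sums):
  P(X=0) = 0.033 + 0.237 + 0.010 = 0.280
  P(X=1) = 0.210 + 0.056 + 0.454 = 0.720
H(X) = -[0.280·log₂(0.280) + 0.720·log₂(0.720)]
  = 0.5142204 + 0.3412305 = 0.8555 bits

H(Y|X) = Σ_x P(x)·H(Y|X=x):
  X=0: P(X=0) = 0.280, P(Y|X=0) = (33/280, 237/280, 1/28) → H(Y|X=0) = 0.7388672
  X=1: P(X=1) = 0.720, P(Y|X=1) = (7/24, 7/90, 227/360) → H(Y|X=1) = 1.2245525
H(Y|X) = 0.280·0.7388672 + 0.720·1.2245525 = 1.0886 bits

H(X,Y) = -Σ_{x,y} P(x,y) log₂ P(x,y). Per-cell terms -P(x,y)·log₂P(x,y):
  X=0: 0.1624059, 0.4922587, 0.0664386
  X=1: 0.4728231, 0.2328720, 0.5172131
Sum of the 6 terms: H(X,Y) = 1.9440 bits

Chain rule check:
  H(X) + H(Y|X) = 0.8555 + 1.0886 = 1.9441 bits
  H(X,Y) = 1.9440 bits
✓ Chain rule verified (Δ = 0.0001 is 4-dp rounding noise: each of the three values was rounded independently).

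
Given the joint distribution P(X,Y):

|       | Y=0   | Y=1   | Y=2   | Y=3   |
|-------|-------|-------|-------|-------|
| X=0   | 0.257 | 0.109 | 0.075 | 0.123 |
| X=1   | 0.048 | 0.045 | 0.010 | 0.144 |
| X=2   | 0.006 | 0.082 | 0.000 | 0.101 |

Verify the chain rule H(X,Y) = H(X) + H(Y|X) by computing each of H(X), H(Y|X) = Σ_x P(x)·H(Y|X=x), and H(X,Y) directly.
H(X) = 1.4186 bits, H(Y|X) = 1.6407 bits, H(X,Y) = 3.0593 bits

Marginal of X (row sums):
  P(X=0) = 0.257 + 0.109 + 0.075 + 0.123 = 0.564
  P(X=1) = 0.048 + 0.045 + 0.010 + 0.144 = 0.247
  P(X=2) = 0.006 + 0.082 + 0.000 + 0.101 = 0.189
H(X) = -[0.564·log₂(0.564) + 0.247·log₂(0.247) + 0.189·log₂(0.189)]
  = 0.46600 + 0.49830 + 0.45427 = 1.4186 bits

H(Y|X) = Σ_x P(x)·H(Y|X=x):
  X=0: P(X=0) = 0.564, P(Y|X=0) = (257/564, 109/564, 25/188, 41/188) → H(Y|X=0) = 1.84120
  X=1: P(X=1) = 0.247, P(Y|X=1) = (48/247, 45/247, 10/247, 144/247) → H(Y|X=1) = 1.54796
  X=2: P(X=2) = 0.189, P(Y|X=2) = (2/63, 82/189, 0, 101/189) → H(Y|X=2) = 1.16379
H(Y|X) = 0.564·1.84120 + 0.247·1.54796 + 0.189·1.16379 = 1.6407 bits

H(X,Y) = -Σ_{x,y} P(x,y) log₂ P(x,y). Per-cell terms -P(x,y)·log₂P(x,y):
  X=0: 0.50376, 0.34854, 0.28027, 0.37186
  X=1: 0.21028, 0.20133, 0.06644, 0.40260
  X=2: 0.04428, 0.29588, 0.00000, 0.33406
  (cells with P = 0 contribute 0)
Sum of the 12 terms: H(X,Y) = 3.0593 bits

Chain rule check:
  H(X) + H(Y|X) = 1.4186 + 1.6407 = 3.0593 bits
  H(X,Y) = 3.0593 bits
✓ Chain rule verified.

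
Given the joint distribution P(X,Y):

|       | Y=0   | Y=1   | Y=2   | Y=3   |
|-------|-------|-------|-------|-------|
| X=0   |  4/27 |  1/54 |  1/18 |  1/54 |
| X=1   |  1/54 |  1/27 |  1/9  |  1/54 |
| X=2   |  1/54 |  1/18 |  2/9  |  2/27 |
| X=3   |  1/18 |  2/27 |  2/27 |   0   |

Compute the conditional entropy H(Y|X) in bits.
1.5375 bits

H(Y|X) = H(X,Y) - H(X)

H(X,Y) = -Σ_{x,y} P(x,y) log₂ P(x,y). Per-cell terms -P(x,y)·log₂P(x,y):
  X=0: 0.4081315, 0.1065720, 0.2316625, 0.1065720
  X=1: 0.1065720, 0.1761069, 0.3522139, 0.1065720
  X=2: 0.1065720, 0.2316625, 0.4822056, 0.2781398
  X=3: 0.2316625, 0.2781398, 0.2781398, 0.0000000
  (cells with P = 0 contribute 0)
Sum of the 16 terms: H(X,Y) = 3.480925 bits

Marginal of X (row sums):
  P(X=0) = 4/27 + 1/54 + 1/18 + 1/54 = 13/54
  P(X=1) = 1/54 + 1/27 + 1/9 + 1/54 = 5/27
  P(X=2) = 1/54 + 1/18 + 2/9 + 2/27 = 10/27
  P(X=3) = 1/18 + 2/27 + 2/27 + 0 = 11/54
H(X) = -[(13/54)·log₂(13/54) + (5/27)·log₂(5/27) + (10/27)·log₂(10/27) + (11/54)·log₂(11/54)]
  = 0.4945893 + 0.4505480 + 0.5307257 + 0.4675929 = 1.943456 bits

H(Y|X) = H(X,Y) - H(X) = 3.480925 - 1.943456 = 1.5375 bits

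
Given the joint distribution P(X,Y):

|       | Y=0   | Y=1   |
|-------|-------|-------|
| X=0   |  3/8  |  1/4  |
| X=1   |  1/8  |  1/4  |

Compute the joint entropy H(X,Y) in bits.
1.9056 bits

H(X,Y) = -Σ_{x,y} P(x,y) log₂ P(x,y). Per-cell terms -P(x,y)·log₂P(x,y):
  X=0: 0.5306, 0.5000
  X=1: 0.3750, 0.5000
Sum of the 4 terms: H(X,Y) = 1.9056 bits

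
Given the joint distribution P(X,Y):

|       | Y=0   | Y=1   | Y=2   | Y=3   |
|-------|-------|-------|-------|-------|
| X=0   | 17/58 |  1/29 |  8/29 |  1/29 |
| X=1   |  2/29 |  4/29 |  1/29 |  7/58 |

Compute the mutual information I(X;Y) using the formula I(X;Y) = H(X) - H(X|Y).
0.2908 bits

I(X;Y) = H(X) - H(X|Y)

Marginal of X (row sums):
  P(X=0) = 17/58 + 1/29 + 8/29 + 1/29 = 37/58
  P(X=1) = 2/29 + 4/29 + 1/29 + 7/58 = 21/58
H(X) = -[(37/58)·log₂(37/58) + (21/58)·log₂(21/58)]
  = 0.4137 + 0.5307 = 0.9444 bits

Marginal of Y (column sums):
  P(Y=0) = 17/58 + 2/29 = 21/58
  P(Y=1) = 1/29 + 4/29 = 5/29
  P(Y=2) = 8/29 + 1/29 = 9/29
  P(Y=3) = 1/29 + 7/58 = 9/58
H(X|Y) = Σ_y P(y)·H(X|Y=y):
  Y=0: P(Y=0) = 21/58, P(X|Y=0) = (17/21, 4/21) → H(X|Y=0) = 0.7025
  Y=1: P(Y=1) = 5/29, P(X|Y=1) = (1/5, 4/5) → H(X|Y=1) = 0.7219
  Y=2: P(Y=2) = 9/29, P(X|Y=2) = (8/9, 1/9) → H(X|Y=2) = 0.5033
  Y=3: P(Y=3) = 9/58, P(X|Y=3) = (2/9, 7/9) → H(X|Y=3) = 0.7642
H(X|Y) = (21/58)·0.7025 + (5/29)·0.7219 + (9/29)·0.5033 + (9/58)·0.7642 = 0.6536 bits

I(X;Y) = H(X) - H(X|Y) = 0.9444 - 0.6536 = 0.2908 bits

Cross-check via I(X;Y) = H(X) + H(Y) - H(X,Y): computing H(Y) from the column sums and H(X,Y) from the 8 cells in the same way gives H(Y) = 1.9089 bits and H(X,Y) = 2.5625 bits, so
I(X;Y) = 0.9444 + 1.9089 - 2.5625 = 0.2908 bits ✓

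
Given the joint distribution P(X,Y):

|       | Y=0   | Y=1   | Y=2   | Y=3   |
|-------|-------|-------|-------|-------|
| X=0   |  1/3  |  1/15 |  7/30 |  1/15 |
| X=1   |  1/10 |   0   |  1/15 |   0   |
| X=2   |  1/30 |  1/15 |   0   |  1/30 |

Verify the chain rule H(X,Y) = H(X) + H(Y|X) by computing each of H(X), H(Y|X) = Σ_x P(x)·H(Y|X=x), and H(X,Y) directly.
H(X) = 1.1786 bits, H(Y|X) = 1.5408 bits, H(X,Y) = 2.7194 bits

Marginal of X (row sums):
  P(X=0) = 1/3 + 1/15 + 7/30 + 1/15 = 7/10
  P(X=1) = 1/10 + 0 + 1/15 + 0 = 1/6
  P(X=2) = 1/30 + 1/15 + 0 + 1/30 = 2/15
H(X) = -[(7/10)·log₂(7/10) + (1/6)·log₂(1/6) + (2/15)·log₂(2/15)]
  = 0.36020 + 0.43083 + 0.38759 = 1.1786 bits

H(Y|X) = Σ_x P(x)·H(Y|X=x):
  X=0: P(X=0) = 7/10, P(Y|X=0) = (10/21, 2/21, 1/3, 2/21) → H(Y|X=0) = 1.68419
  X=1: P(X=1) = 1/6, P(Y|X=1) = (3/5, 0, 2/5, 0) → H(Y|X=1) = 0.97095
  X=2: P(X=2) = 2/15, P(Y|X=2) = (1/4, 1/2, 0, 1/4) → H(Y|X=2) = 1.50000
H(Y|X) = (7/10)·1.68419 + (1/6)·0.97095 + (2/15)·1.50000 = 1.5408 bits

H(X,Y) = -Σ_{x,y} P(x,y) log₂ P(x,y). Per-cell terms -P(x,y)·log₂P(x,y):
  X=0: 0.52832, 0.26046, 0.48989, 0.26046
  X=1: 0.33219, 0.00000, 0.26046, 0.00000
  X=2: 0.16356, 0.26046, 0.00000, 0.16356
  (cells with P = 0 contribute 0)
Sum of the 12 terms: H(X,Y) = 2.7194 bits

Chain rule check:
  H(X) + H(Y|X) = 1.1786 + 1.5408 = 2.7194 bits
  H(X,Y) = 2.7194 bits
✓ Chain rule verified.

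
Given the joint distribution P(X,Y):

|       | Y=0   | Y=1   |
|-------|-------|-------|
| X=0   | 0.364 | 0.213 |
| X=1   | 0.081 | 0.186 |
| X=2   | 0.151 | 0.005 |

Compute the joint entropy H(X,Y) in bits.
2.2010 bits

H(X,Y) = -Σ_{x,y} P(x,y) log₂ P(x,y). Per-cell terms -P(x,y)·log₂P(x,y):
  X=0: 0.5307, 0.4752
  X=1: 0.2937, 0.4514
  X=2: 0.4118, 0.0382
Sum of the 6 terms: H(X,Y) = 2.2010 bits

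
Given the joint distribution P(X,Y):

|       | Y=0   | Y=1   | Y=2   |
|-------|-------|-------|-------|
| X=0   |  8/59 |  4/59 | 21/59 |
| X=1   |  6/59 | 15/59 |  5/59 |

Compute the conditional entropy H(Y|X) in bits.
1.3342 bits

H(Y|X) = H(X,Y) - H(X)

H(X,Y) = -Σ_{x,y} P(x,y) log₂ P(x,y). Per-cell terms -P(x,y)·log₂P(x,y):
  X=0: 0.39087, 0.26323, 0.53045
  X=1: 0.33536, 0.50231, 0.30176
Sum of the 6 terms: H(X,Y) = 2.3240 bits

Marginal of X (row sums):
  P(X=0) = 8/59 + 4/59 + 21/59 = 33/59
  P(X=1) = 6/59 + 15/59 + 5/59 = 26/59
H(X) = -[(33/59)·log₂(33/59) + (26/59)·log₂(26/59)]
  = 0.46885 + 0.52097 = 0.9898 bits

H(Y|X) = H(X,Y) - H(X) = 2.3240 - 0.9898 = 1.3342 bits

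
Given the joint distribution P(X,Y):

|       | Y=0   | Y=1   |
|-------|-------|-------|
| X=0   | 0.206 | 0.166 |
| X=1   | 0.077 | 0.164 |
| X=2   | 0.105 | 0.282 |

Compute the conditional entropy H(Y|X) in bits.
0.9131 bits

H(Y|X) = H(X,Y) - H(X)

H(X,Y) = -Σ_{x,y} P(x,y) log₂ P(x,y). Per-cell terms -P(x,y)·log₂P(x,y):
  X=0: 0.46953, 0.43006
  X=1: 0.28482, 0.42775
  X=2: 0.34141, 0.51500
Sum of the 6 terms: H(X,Y) = 2.4686 bits

Marginal of X (row sums):
  P(X=0) = 0.206 + 0.166 = 0.372
  P(X=1) = 0.077 + 0.164 = 0.241
  P(X=2) = 0.105 + 0.282 = 0.387
H(X) = -[0.372·log₂(0.372) + 0.241·log₂(0.241) + 0.387·log₂(0.387)]
  = 0.53070 + 0.49475 + 0.53003 = 1.5555 bits

H(Y|X) = H(X,Y) - H(X) = 2.4686 - 1.5555 = 0.9131 bits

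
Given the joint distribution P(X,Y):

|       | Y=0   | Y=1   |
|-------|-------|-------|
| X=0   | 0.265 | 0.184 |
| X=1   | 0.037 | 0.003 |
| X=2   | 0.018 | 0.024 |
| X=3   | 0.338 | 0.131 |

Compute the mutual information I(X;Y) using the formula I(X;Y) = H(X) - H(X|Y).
0.0308 bits

I(X;Y) = H(X) - H(X|Y)

Marginal of X (row sums):
  P(X=0) = 0.265 + 0.184 = 0.449
  P(X=1) = 0.037 + 0.003 = 0.040
  P(X=2) = 0.018 + 0.024 = 0.042
  P(X=3) = 0.338 + 0.131 = 0.469
H(X) = -[0.449·log₂(0.449) + 0.040·log₂(0.040) + 0.042·log₂(0.042) + 0.469·log₂(0.469)]
  = 0.51869 + 0.18575 + 0.19209 + 0.51231 = 1.40884 bits

Marginal of Y (column sums):
  P(Y=0) = 0.265 + 0.037 + 0.018 + 0.338 = 0.658
  P(Y=1) = 0.184 + 0.003 + 0.024 + 0.131 = 0.342
H(X|Y) = Σ_y P(y)·H(X|Y=y):
  Y=0: P(Y=0) = 0.658, P(X|Y=0) = (265/658, 37/658, 9/329, 169/329) → H(X|Y=0) = 1.39763
  Y=1: P(Y=1) = 0.342, P(X|Y=1) = (92/171, 1/114, 4/57, 131/342) → H(X|Y=1) = 1.34034
H(X|Y) = 0.658·1.39763 + 0.342·1.34034 = 1.37804 bits

I(X;Y) = H(X) - H(X|Y) = 1.40884 - 1.37804 = 0.0308 bits

Cross-check via I(X;Y) = H(X) + H(Y) - H(X,Y): computing H(Y) from the column sums and H(X,Y) from the 8 cells in the same way gives H(Y) = 0.92672 bits and H(X,Y) = 2.30476 bits, so
I(X;Y) = 1.40884 + 0.92672 - 2.30476 = 0.0308 bits ✓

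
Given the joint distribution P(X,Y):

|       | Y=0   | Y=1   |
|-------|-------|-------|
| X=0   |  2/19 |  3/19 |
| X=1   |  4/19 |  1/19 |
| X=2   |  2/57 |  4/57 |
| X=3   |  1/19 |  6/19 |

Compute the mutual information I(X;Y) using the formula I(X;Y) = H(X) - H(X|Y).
0.2128 bits

I(X;Y) = H(X) - H(X|Y)

Marginal of X (row sums):
  P(X=0) = 2/19 + 3/19 = 5/19
  P(X=1) = 4/19 + 1/19 = 5/19
  P(X=2) = 2/57 + 4/57 = 2/19
  P(X=3) = 1/19 + 6/19 = 7/19
H(X) = -[(5/19)·log₂(5/19) + (5/19)·log₂(5/19) + (2/19)·log₂(2/19) + (7/19)·log₂(7/19)]
  = 0.50684 + 0.50684 + 0.34189 + 0.53074 = 1.8863 bits

Marginal of Y (column sums):
  P(Y=0) = 2/19 + 4/19 + 2/57 + 1/19 = 23/57
  P(Y=1) = 3/19 + 1/19 + 4/57 + 6/19 = 34/57
H(X|Y) = Σ_y P(y)·H(X|Y=y):
  Y=0: P(Y=0) = 23/57, P(X|Y=0) = (6/23, 12/23, 2/23, 3/23) → H(X|Y=0) = 1.68512
  Y=1: P(Y=1) = 34/57, P(X|Y=1) = (9/34, 3/34, 2/17, 9/17) → H(X|Y=1) = 1.66561
H(X|Y) = (23/57)·1.68512 + (34/57)·1.66561 = 1.6735 bits

I(X;Y) = H(X) - H(X|Y) = 1.8863 - 1.6735 = 0.2128 bits

Cross-check via I(X;Y) = H(X) + H(Y) - H(X,Y): computing H(Y) from the column sums and H(X,Y) from the 8 cells in the same way gives H(Y) = 0.9730 bits and H(X,Y) = 2.6465 bits, so
I(X;Y) = 1.8863 + 0.9730 - 2.6465 = 0.2128 bits ✓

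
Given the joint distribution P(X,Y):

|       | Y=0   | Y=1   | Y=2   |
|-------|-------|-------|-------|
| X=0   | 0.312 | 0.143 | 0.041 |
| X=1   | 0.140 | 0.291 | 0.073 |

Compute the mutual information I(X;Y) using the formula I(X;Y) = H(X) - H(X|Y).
0.0921 bits

I(X;Y) = H(X) - H(X|Y)

Marginal of X (row sums):
  P(X=0) = 0.312 + 0.143 + 0.041 = 0.496
  P(X=1) = 0.140 + 0.291 + 0.073 = 0.504
H(X) = -[0.496·log₂(0.496) + 0.504·log₂(0.504)]
  = 0.50175 + 0.49821 = 1.0000 bits

Marginal of Y (column sums):
  P(Y=0) = 0.312 + 0.140 = 0.452
  P(Y=1) = 0.143 + 0.291 = 0.434
  P(Y=2) = 0.041 + 0.073 = 0.114
H(X|Y) = Σ_y P(y)·H(X|Y=y):
  Y=0: P(Y=0) = 0.452, P(X|Y=0) = (78/113, 35/113) → H(X|Y=0) = 0.89287
  Y=1: P(Y=1) = 0.434, P(X|Y=1) = (143/434, 291/434) → H(X|Y=1) = 0.91441
  Y=2: P(Y=2) = 0.114, P(X|Y=2) = (41/114, 73/114) → H(X|Y=2) = 0.94239
H(X|Y) = 0.452·0.89287 + 0.434·0.91441 + 0.114·0.94239 = 0.9079 bits

I(X;Y) = H(X) - H(X|Y) = 1.0000 - 0.9079 = 0.0921 bits

Cross-check via I(X;Y) = H(X) + H(Y) - H(X,Y): computing H(Y) from the column sums and H(X,Y) from the 6 cells in the same way gives H(Y) = 1.3976 bits and H(X,Y) = 2.3055 bits, so
I(X;Y) = 1.0000 + 1.3976 - 2.3055 = 0.0921 bits ✓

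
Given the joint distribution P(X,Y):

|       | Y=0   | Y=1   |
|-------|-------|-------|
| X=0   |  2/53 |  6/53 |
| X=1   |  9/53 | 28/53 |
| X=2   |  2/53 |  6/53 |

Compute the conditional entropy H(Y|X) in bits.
0.8037 bits

H(Y|X) = H(X,Y) - H(X)

H(X,Y) = -Σ_{x,y} P(x,y) log₂ P(x,y). Per-cell terms -P(x,y)·log₂P(x,y):
  X=0: 0.17841, 0.35581
  X=1: 0.43438, 0.48634
  X=2: 0.17841, 0.35581
Sum of the 6 terms: H(X,Y) = 1.9892 bits

Marginal of X (row sums):
  P(X=0) = 2/53 + 6/53 = 8/53
  P(X=1) = 9/53 + 28/53 = 37/53
  P(X=2) = 2/53 + 6/53 = 8/53
H(X) = -[(8/53)·log₂(8/53) + (37/53)·log₂(37/53) + (8/53)·log₂(8/53)]
  = 0.41176 + 0.36195 + 0.41176 = 1.1855 bits

H(Y|X) = H(X,Y) - H(X) = 1.9892 - 1.1855 = 0.8037 bits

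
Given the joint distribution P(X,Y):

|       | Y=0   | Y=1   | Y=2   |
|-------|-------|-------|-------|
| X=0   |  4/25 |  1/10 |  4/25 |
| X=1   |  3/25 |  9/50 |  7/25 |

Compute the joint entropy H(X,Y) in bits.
2.5048 bits

H(X,Y) = -Σ_{x,y} P(x,y) log₂ P(x,y). Per-cell terms -P(x,y)·log₂P(x,y):
  X=0: 0.4230, 0.3322, 0.4230
  X=1: 0.3671, 0.4453, 0.5142
Sum of the 6 terms: H(X,Y) = 2.5048 bits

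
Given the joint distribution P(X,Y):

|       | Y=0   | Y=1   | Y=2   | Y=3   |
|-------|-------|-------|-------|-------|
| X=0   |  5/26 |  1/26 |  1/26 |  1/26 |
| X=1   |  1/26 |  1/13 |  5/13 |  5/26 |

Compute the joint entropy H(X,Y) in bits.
2.4528 bits

H(X,Y) = -Σ_{x,y} P(x,y) log₂ P(x,y). Per-cell terms -P(x,y)·log₂P(x,y):
  X=0: 0.4574, 0.1808, 0.1808, 0.1808
  X=1: 0.1808, 0.2846, 0.5302, 0.4574
Sum of the 8 terms: H(X,Y) = 2.4528 bits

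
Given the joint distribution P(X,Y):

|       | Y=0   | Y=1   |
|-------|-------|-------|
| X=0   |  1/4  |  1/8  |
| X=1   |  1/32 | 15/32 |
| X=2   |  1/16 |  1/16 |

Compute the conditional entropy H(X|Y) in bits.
1.1153 bits

H(X|Y) = H(X,Y) - H(Y)

H(X,Y) = -Σ_{x,y} P(x,y) log₂ P(x,y). Per-cell terms -P(x,y)·log₂P(x,y):
  X=0: 0.50000, 0.37500
  X=1: 0.15625, 0.51240
  X=2: 0.25000, 0.25000
Sum of the 6 terms: H(X,Y) = 2.04365 bits

Marginal of Y (column sums):
  P(Y=0) = 1/4 + 1/32 + 1/16 = 11/32
  P(Y=1) = 1/8 + 15/32 + 1/16 = 21/32
H(Y) = -[(11/32)·log₂(11/32) + (21/32)·log₂(21/32)]
  = 0.52957 + 0.39879 = 0.92836 bits

H(X|Y) = H(X,Y) - H(Y) = 2.04365 - 0.92836 = 1.1153 bits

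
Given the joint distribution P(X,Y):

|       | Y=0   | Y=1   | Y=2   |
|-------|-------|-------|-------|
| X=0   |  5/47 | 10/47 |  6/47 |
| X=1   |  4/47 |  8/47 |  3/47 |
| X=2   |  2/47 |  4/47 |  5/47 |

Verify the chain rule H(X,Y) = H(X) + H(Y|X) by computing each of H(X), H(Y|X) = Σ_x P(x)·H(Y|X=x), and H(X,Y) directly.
H(X) = 1.5355 bits, H(Y|X) = 1.4935 bits, H(X,Y) = 3.0290 bits

Marginal of X (row sums):
  P(X=0) = 5/47 + 10/47 + 6/47 = 21/47
  P(X=1) = 4/47 + 8/47 + 3/47 = 15/47
  P(X=2) = 2/47 + 4/47 + 5/47 = 11/47
H(X) = -[(21/47)·log₂(21/47) + (15/47)·log₂(15/47) + (11/47)·log₂(11/47)]
  = 0.51931 + 0.52586 + 0.49036 = 1.5355 bits

H(Y|X) = Σ_x P(x)·H(Y|X=x):
  X=0: P(X=0) = 21/47, P(Y|X=0) = (5/21, 10/21, 2/7) → H(Y|X=0) = 1.51905
  X=1: P(X=1) = 15/47, P(Y|X=1) = (4/15, 8/15, 1/5) → H(Y|X=1) = 1.45656
  X=2: P(X=2) = 11/47, P(Y|X=2) = (2/11, 4/11, 5/11) → H(Y|X=2) = 1.49492
H(Y|X) = (21/47)·1.51905 + (15/47)·1.45656 + (11/47)·1.49492 = 1.4935 bits

H(X,Y) = -Σ_{x,y} P(x,y) log₂ P(x,y). Per-cell terms -P(x,y)·log₂P(x,y):
  X=0: 0.34390, 0.47503, 0.37910
  X=1: 0.30252, 0.43482, 0.25338
  X=2: 0.19381, 0.30252, 0.34390
Sum of the 9 terms: H(X,Y) = 3.0290 bits

Chain rule check:
  H(X) + H(Y|X) = 1.5355 + 1.4935 = 3.0290 bits
  H(X,Y) = 3.0290 bits
✓ Chain rule verified.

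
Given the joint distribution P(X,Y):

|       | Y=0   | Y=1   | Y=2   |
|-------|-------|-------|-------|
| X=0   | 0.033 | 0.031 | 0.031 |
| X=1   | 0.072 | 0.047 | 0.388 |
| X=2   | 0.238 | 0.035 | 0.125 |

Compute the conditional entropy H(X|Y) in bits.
1.1581 bits

H(X|Y) = H(X,Y) - H(Y)

H(X,Y) = -Σ_{x,y} P(x,y) log₂ P(x,y). Per-cell terms -P(x,y)·log₂P(x,y):
  X=0: 0.16241, 0.15536, 0.15536
  X=1: 0.27330, 0.20733, 0.52996
  X=2: 0.49289, 0.16928, 0.37500
Sum of the 9 terms: H(X,Y) = 2.5209 bits

Marginal of Y (column sums):
  P(Y=0) = 0.033 + 0.072 + 0.238 = 0.343
  P(Y=1) = 0.031 + 0.047 + 0.035 = 0.113
  P(Y=2) = 0.031 + 0.388 + 0.125 = 0.544
H(Y) = -[0.343·log₂(0.343) + 0.113·log₂(0.113) + 0.544·log₂(0.544)]
  = 0.52950 + 0.35545 + 0.47781 = 1.3628 bits

H(X|Y) = H(X,Y) - H(Y) = 2.5209 - 1.3628 = 1.1581 bits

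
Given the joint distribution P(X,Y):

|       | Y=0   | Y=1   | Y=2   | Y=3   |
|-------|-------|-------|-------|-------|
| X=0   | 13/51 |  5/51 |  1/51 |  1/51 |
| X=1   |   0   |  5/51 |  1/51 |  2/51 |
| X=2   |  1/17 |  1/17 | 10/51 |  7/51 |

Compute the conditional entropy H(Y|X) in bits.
1.5446 bits

H(Y|X) = H(X,Y) - H(X)

H(X,Y) = -Σ_{x,y} P(x,y) log₂ P(x,y). Per-cell terms -P(x,y)·log₂P(x,y):
  X=0: 0.50266, 0.32848, 0.11122, 0.11122
  X=1: 0.00000, 0.32848, 0.11122, 0.18323
  X=2: 0.24044, 0.24044, 0.46088, 0.39324
  (cells with P = 0 contribute 0)
Sum of the 12 terms: H(X,Y) = 3.0115 bits

Marginal of X (row sums):
  P(X=0) = 13/51 + 5/51 + 1/51 + 1/51 = 20/51
  P(X=1) = 0 + 5/51 + 1/51 + 2/51 = 8/51
  P(X=2) = 1/17 + 1/17 + 10/51 + 7/51 = 23/51
H(X) = -[(20/51)·log₂(20/51) + (8/51)·log₂(8/51) + (23/51)·log₂(23/51)]
  = 0.52961 + 0.41920 + 0.51811 = 1.4669 bits

H(Y|X) = H(X,Y) - H(X) = 3.0115 - 1.4669 = 1.5446 bits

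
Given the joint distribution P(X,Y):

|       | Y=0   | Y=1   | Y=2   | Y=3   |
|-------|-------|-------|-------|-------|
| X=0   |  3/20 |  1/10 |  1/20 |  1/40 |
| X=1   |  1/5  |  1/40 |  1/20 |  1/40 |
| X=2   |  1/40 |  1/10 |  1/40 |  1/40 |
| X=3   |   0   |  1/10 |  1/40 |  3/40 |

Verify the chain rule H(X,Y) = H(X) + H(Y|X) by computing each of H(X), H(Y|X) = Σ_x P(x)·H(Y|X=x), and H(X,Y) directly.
H(X) = 1.9525 bits, H(Y|X) = 1.5628 bits, H(X,Y) = 3.5153 bits

Marginal of X (row sums):
  P(X=0) = 3/20 + 1/10 + 1/20 + 1/40 = 13/40
  P(X=1) = 1/5 + 1/40 + 1/20 + 1/40 = 3/10
  P(X=2) = 1/40 + 1/10 + 1/40 + 1/40 = 7/40
  P(X=3) = 0 + 1/10 + 1/40 + 3/40 = 1/5
H(X) = -[(13/40)·log₂(13/40) + (3/10)·log₂(3/10) + (7/40)·log₂(7/40) + (1/5)·log₂(1/5)]
  = 0.52698 + 0.52109 + 0.44005 + 0.46439 = 1.9525 bits

H(Y|X) = Σ_x P(x)·H(Y|X=x):
  X=0: P(X=0) = 13/40, P(Y|X=0) = (6/13, 4/13, 2/13, 1/13) → H(Y|X=0) = 1.73815
  X=1: P(X=1) = 3/10, P(Y|X=1) = (2/3, 1/12, 1/6, 1/12) → H(Y|X=1) = 1.41830
  X=2: P(X=2) = 7/40, P(Y|X=2) = (1/7, 4/7, 1/7, 1/7) → H(Y|X=2) = 1.66450
  X=3: P(X=3) = 1/5, P(Y|X=3) = (0, 1/2, 1/8, 3/8) → H(Y|X=3) = 1.40564
H(Y|X) = (13/40)·1.73815 + (3/10)·1.41830 + (7/40)·1.66450 + (1/5)·1.40564 = 1.5628 bits

H(X,Y) = -Σ_{x,y} P(x,y) log₂ P(x,y). Per-cell terms -P(x,y)·log₂P(x,y):
  X=0: 0.41054, 0.33219, 0.21610, 0.13305
  X=1: 0.46439, 0.13305, 0.21610, 0.13305
  X=2: 0.13305, 0.33219, 0.13305, 0.13305
  X=3: 0.00000, 0.33219, 0.13305, 0.28027
  (cells with P = 0 contribute 0)
Sum of the 16 terms: H(X,Y) = 3.5153 bits

Chain rule check:
  H(X) + H(Y|X) = 1.9525 + 1.5628 = 3.5153 bits
  H(X,Y) = 3.5153 bits
✓ Chain rule verified.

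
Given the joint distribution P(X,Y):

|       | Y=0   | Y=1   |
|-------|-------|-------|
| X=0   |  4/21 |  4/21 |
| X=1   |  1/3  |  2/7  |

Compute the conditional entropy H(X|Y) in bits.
0.9577 bits

H(X|Y) = H(X,Y) - H(Y)

H(X,Y) = -Σ_{x,y} P(x,y) log₂ P(x,y). Per-cell terms -P(x,y)·log₂P(x,y):
  X=0: 0.4557, 0.4557
  X=1: 0.5283, 0.5164
Sum of the 4 terms: H(X,Y) = 1.9561 bits

Marginal of Y (column sums):
  P(Y=0) = 4/21 + 1/3 = 11/21
  P(Y=1) = 4/21 + 2/7 = 10/21
H(Y) = -[(11/21)·log₂(11/21) + (10/21)·log₂(10/21)]
  = 0.4887 + 0.5097 = 0.9984 bits

H(X|Y) = H(X,Y) - H(Y) = 1.9561 - 0.9984 = 0.9577 bits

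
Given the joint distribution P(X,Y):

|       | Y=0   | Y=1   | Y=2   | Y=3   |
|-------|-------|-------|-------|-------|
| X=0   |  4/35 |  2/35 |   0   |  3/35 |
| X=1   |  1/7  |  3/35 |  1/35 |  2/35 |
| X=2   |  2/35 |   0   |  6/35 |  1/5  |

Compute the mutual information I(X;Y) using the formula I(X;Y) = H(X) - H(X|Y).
0.3510 bits

I(X;Y) = H(X) - H(X|Y)

Marginal of X (row sums):
  P(X=0) = 4/35 + 2/35 + 0 + 3/35 = 9/35
  P(X=1) = 1/7 + 3/35 + 1/35 + 2/35 = 11/35
  P(X=2) = 2/35 + 0 + 6/35 + 1/5 = 3/7
H(X) = -[(9/35)·log₂(9/35) + (11/35)·log₂(11/35) + (3/7)·log₂(3/7)]
  = 0.503835 + 0.524810 + 0.523882 = 1.55253 bits

Marginal of Y (column sums):
  P(Y=0) = 4/35 + 1/7 + 2/35 = 11/35
  P(Y=1) = 2/35 + 3/35 + 0 = 1/7
  P(Y=2) = 0 + 1/35 + 6/35 = 1/5
  P(Y=3) = 3/35 + 2/35 + 1/5 = 12/35
H(X|Y) = Σ_y P(y)·H(X|Y=y):
  Y=0: P(Y=0) = 11/35, P(X|Y=0) = (4/11, 5/11, 2/11) → H(X|Y=0) = 1.494919
  Y=1: P(Y=1) = 1/7, P(X|Y=1) = (2/5, 3/5, 0) → H(X|Y=1) = 0.970951
  Y=2: P(Y=2) = 1/5, P(X|Y=2) = (0, 1/7, 6/7) → H(X|Y=2) = 0.591673
  Y=3: P(Y=3) = 12/35, P(X|Y=3) = (1/4, 1/6, 7/12) → H(X|Y=3) = 1.384432
H(X|Y) = (11/35)·1.494919 + (1/7)·0.970951 + (1/5)·0.591673 + (12/35)·1.384432 = 1.20154 bits

I(X;Y) = H(X) - H(X|Y) = 1.55253 - 1.20154 = 0.3510 bits

Cross-check via I(X;Y) = H(X) + H(Y) - H(X,Y): computing H(Y) from the column sums and H(X,Y) from the 12 cells in the same way gives H(Y) = 1.91973 bits and H(X,Y) = 3.12126 bits, so
I(X;Y) = 1.55253 + 1.91973 - 3.12126 = 0.3510 bits ✓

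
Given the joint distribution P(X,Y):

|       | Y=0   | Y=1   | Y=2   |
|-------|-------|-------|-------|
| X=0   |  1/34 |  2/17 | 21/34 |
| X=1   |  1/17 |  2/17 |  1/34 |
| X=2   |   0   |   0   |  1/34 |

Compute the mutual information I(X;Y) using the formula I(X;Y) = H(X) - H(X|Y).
0.2515 bits

I(X;Y) = H(X) - H(X|Y)

Marginal of X (row sums):
  P(X=0) = 1/34 + 2/17 + 21/34 = 13/17
  P(X=1) = 1/17 + 2/17 + 1/34 = 7/34
  P(X=2) = 0 + 0 + 1/34 = 1/34
H(X) = -[(13/17)·log₂(13/17) + (7/34)·log₂(7/34) + (1/34)·log₂(1/34)]
  = 0.295959 + 0.469434 + 0.149631 = 0.915024 bits

Marginal of Y (column sums):
  P(Y=0) = 1/34 + 1/17 + 0 = 3/34
  P(Y=1) = 2/17 + 2/17 + 0 = 4/17
  P(Y=2) = 21/34 + 1/34 + 1/34 = 23/34
H(X|Y) = Σ_y P(y)·H(X|Y=y):
  Y=0: P(Y=0) = 3/34, P(X|Y=0) = (1/3, 2/3, 0) → H(X|Y=0) = 0.918296
  Y=1: P(Y=1) = 4/17, P(X|Y=1) = (1/2, 1/2, 0) → H(X|Y=1) = 1.000000
  Y=2: P(Y=2) = 23/34, P(X|Y=2) = (21/23, 1/23, 1/23) → H(X|Y=2) = 0.513185
H(X|Y) = (3/34)·0.918296 + (4/17)·1.000000 + (23/34)·0.513185 = 0.663475 bits

I(X;Y) = H(X) - H(X|Y) = 0.915024 - 0.663475 = 0.2515 bits

Cross-check via I(X;Y) = H(X) + H(Y) - H(X,Y): computing H(Y) from the column sums and H(X,Y) from the 9 cells in the same way gives H(Y) = 1.181674 bits and H(X,Y) = 1.845149 bits, so
I(X;Y) = 0.915024 + 1.181674 - 1.845149 = 0.2515 bits ✓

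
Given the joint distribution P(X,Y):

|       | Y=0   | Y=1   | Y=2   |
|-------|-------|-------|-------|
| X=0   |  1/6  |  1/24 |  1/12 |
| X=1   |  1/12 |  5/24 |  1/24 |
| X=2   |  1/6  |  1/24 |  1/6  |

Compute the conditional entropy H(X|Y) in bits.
1.3714 bits

H(X|Y) = H(X,Y) - H(Y)

H(X,Y) = -Σ_{x,y} P(x,y) log₂ P(x,y). Per-cell terms -P(x,y)·log₂P(x,y):
  X=0: 0.43083, 0.19104, 0.29875
  X=1: 0.29875, 0.47147, 0.19104
  X=2: 0.43083, 0.19104, 0.43083
Sum of the 9 terms: H(X,Y) = 2.9346 bits

Marginal of Y (column sums):
  P(Y=0) = 1/6 + 1/12 + 1/6 = 5/12
  P(Y=1) = 1/24 + 5/24 + 1/24 = 7/24
  P(Y=2) = 1/12 + 1/24 + 1/6 = 7/24
H(Y) = -[(5/12)·log₂(5/12) + (7/24)·log₂(7/24) + (7/24)·log₂(7/24)]
  = 0.52626 + 0.51847 + 0.51847 = 1.5632 bits

H(X|Y) = H(X,Y) - H(Y) = 2.9346 - 1.5632 = 1.3714 bits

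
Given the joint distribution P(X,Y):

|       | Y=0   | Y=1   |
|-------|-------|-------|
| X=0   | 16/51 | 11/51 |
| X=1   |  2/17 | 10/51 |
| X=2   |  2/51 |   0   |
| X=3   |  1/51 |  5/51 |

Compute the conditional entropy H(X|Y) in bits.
1.4493 bits

H(X|Y) = H(X,Y) - H(Y)

H(X,Y) = -Σ_{x,y} P(x,y) log₂ P(x,y). Per-cell terms -P(x,y)·log₂P(x,y):
  X=0: 0.5247, 0.4773
  X=1: 0.3632, 0.4609
  X=2: 0.1832, 0.0000
  X=3: 0.1112, 0.3285
  (cells with P = 0 contribute 0)
Sum of the 8 terms: H(X,Y) = 2.4490 bits

Marginal of Y (column sums):
  P(Y=0) = 16/51 + 2/17 + 2/51 + 1/51 = 25/51
  P(Y=1) = 11/51 + 10/51 + 0 + 5/51 = 26/51
H(Y) = -[(25/51)·log₂(25/51) + (26/51)·log₂(26/51)]
  = 0.5042 + 0.4955 = 0.9997 bits

H(X|Y) = H(X,Y) - H(Y) = 2.4490 - 0.9997 = 1.4493 bits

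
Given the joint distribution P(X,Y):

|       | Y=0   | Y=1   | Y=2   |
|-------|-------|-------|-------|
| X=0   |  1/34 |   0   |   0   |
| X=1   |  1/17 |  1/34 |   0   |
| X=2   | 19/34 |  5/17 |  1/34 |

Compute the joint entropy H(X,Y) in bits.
1.6778 bits

H(X,Y) = -Σ_{x,y} P(x,y) log₂ P(x,y). Per-cell terms -P(x,y)·log₂P(x,y):
  X=0: 0.149631, 0.000000, 0.000000
  X=1: 0.240439, 0.149631, 0.000000
  X=2: 0.469152, 0.519275, 0.149631
  (cells with P = 0 contribute 0)
Sum of the 9 terms: H(X,Y) = 1.6778 bits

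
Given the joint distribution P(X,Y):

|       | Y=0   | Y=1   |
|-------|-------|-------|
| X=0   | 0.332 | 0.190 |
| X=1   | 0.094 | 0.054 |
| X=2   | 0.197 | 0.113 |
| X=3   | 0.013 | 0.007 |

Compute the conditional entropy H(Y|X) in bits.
0.9459 bits

H(Y|X) = H(X,Y) - H(X)

H(X,Y) = -Σ_{x,y} P(x,y) log₂ P(x,y). Per-cell terms -P(x,y)·log₂P(x,y):
  X=0: 0.5281, 0.4552
  X=1: 0.3207, 0.2274
  X=2: 0.4617, 0.3555
  X=3: 0.0814, 0.0501
Sum of the 8 terms: H(X,Y) = 2.4801 bits

Marginal of X (row sums):
  P(X=0) = 0.332 + 0.190 = 0.522
  P(X=1) = 0.094 + 0.054 = 0.148
  P(X=2) = 0.197 + 0.113 = 0.310
  P(X=3) = 0.013 + 0.007 = 0.020
H(X) = -[0.522·log₂(0.522) + 0.148·log₂(0.148) + 0.310·log₂(0.310) + 0.020·log₂(0.020)]
  = 0.4896 + 0.4079 + 0.5238 + 0.1129 = 1.5342 bits

H(Y|X) = H(X,Y) - H(X) = 2.4801 - 1.5342 = 0.9459 bits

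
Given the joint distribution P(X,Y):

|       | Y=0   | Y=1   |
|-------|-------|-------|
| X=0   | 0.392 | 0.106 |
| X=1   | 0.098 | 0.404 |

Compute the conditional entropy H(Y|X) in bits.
0.7295 bits

H(Y|X) = H(X,Y) - H(X)

H(X,Y) = -Σ_{x,y} P(x,y) log₂ P(x,y). Per-cell terms -P(x,y)·log₂P(x,y):
  X=0: 0.5296, 0.3432
  X=1: 0.3284, 0.5283
Sum of the 4 terms: H(X,Y) = 1.7295 bits

Marginal of X (row sums):
  P(X=0) = 0.392 + 0.106 = 0.498
  P(X=1) = 0.098 + 0.404 = 0.502
H(X) = -[0.498·log₂(0.498) + 0.502·log₂(0.502)]
  = 0.5009 + 0.4991 = 1.0000 bits

H(Y|X) = H(X,Y) - H(X) = 1.7295 - 1.0000 = 0.7295 bits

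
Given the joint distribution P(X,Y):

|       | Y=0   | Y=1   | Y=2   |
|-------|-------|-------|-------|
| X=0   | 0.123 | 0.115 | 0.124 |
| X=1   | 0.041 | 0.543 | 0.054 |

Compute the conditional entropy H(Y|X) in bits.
1.0545 bits

H(Y|X) = H(X,Y) - H(X)

H(X,Y) = -Σ_{x,y} P(x,y) log₂ P(x,y). Per-cell terms -P(x,y)·log₂P(x,y):
  X=0: 0.37186, 0.35883, 0.37344
  X=1: 0.18894, 0.47837, 0.22739
Sum of the 6 terms: H(X,Y) = 1.9988 bits

Marginal of X (row sums):
  P(X=0) = 0.123 + 0.115 + 0.124 = 0.362
  P(X=1) = 0.041 + 0.543 + 0.054 = 0.638
H(X) = -[0.362·log₂(0.362) + 0.638·log₂(0.638)]
  = 0.53067 + 0.41366 = 0.9443 bits

H(Y|X) = H(X,Y) - H(X) = 1.9988 - 0.9443 = 1.0545 bits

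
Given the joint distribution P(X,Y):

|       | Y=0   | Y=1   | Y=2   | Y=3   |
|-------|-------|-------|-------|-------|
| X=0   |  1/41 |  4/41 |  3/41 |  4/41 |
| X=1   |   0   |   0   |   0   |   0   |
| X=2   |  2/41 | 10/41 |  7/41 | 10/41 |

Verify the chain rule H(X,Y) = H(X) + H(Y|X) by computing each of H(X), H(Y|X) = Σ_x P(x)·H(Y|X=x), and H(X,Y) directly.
H(X) = 0.8722 bits, H(Y|X) = 1.8306 bits, H(X,Y) = 2.7028 bits

Marginal of X (row sums):
  P(X=0) = 1/41 + 4/41 + 3/41 + 4/41 = 12/41
  P(X=1) = 0 + 0 + 0 + 0 = 0
  P(X=2) = 2/41 + 10/41 + 7/41 + 10/41 = 29/41
H(X) = -[(12/41)·log₂(12/41) + (29/41)·log₂(29/41)]   (outcomes with P = 0 contribute 0)
  = 0.51881 + 0.35336 = 0.8722 bits

H(Y|X) = Σ_x P(x)·H(Y|X=x):
  X=0: P(X=0) = 12/41, P(Y|X=0) = (1/12, 1/3, 1/4, 1/3) → H(Y|X=0) = 1.85539
  X=1: P(X=1) = 0 → contributes 0
  X=2: P(X=2) = 29/41, P(Y|X=2) = (2/29, 10/29, 7/29, 10/29) → H(Y|X=2) = 1.82039
H(Y|X) = (12/41)·1.85539 + (29/41)·1.82039 = 1.8306 bits

H(X,Y) = -Σ_{x,y} P(x,y) log₂ P(x,y). Per-cell terms -P(x,y)·log₂P(x,y):
  X=0: 0.13067, 0.32757, 0.27604, 0.32757
  X=1: 0.00000, 0.00000, 0.00000, 0.00000
  X=2: 0.21256, 0.49649, 0.43540, 0.49649
  (cells with P = 0 contribute 0)
Sum of the 12 terms: H(X,Y) = 2.7028 bits

Chain rule check:
  H(X) + H(Y|X) = 0.8722 + 1.8306 = 2.7028 bits
  H(X,Y) = 2.7028 bits
✓ Chain rule verified.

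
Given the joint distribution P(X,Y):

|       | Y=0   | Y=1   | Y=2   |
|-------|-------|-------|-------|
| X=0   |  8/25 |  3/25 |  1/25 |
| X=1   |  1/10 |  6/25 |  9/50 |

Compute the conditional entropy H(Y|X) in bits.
1.3516 bits

H(Y|X) = H(X,Y) - H(X)

H(X,Y) = -Σ_{x,y} P(x,y) log₂ P(x,y). Per-cell terms -P(x,y)·log₂P(x,y):
  X=0: 0.526034, 0.367067, 0.185754
  X=1: 0.332193, 0.494134, 0.445308
Sum of the 6 terms: H(X,Y) = 2.35049 bits

Marginal of X (row sums):
  P(X=0) = 8/25 + 3/25 + 1/25 = 12/25
  P(X=1) = 1/10 + 6/25 + 9/50 = 13/25
H(X) = -[(12/25)·log₂(12/25) + (13/25)·log₂(13/25)]
  = 0.508269 + 0.490577 = 0.99885 bits

H(Y|X) = H(X,Y) - H(X) = 2.35049 - 0.99885 = 1.3516 bits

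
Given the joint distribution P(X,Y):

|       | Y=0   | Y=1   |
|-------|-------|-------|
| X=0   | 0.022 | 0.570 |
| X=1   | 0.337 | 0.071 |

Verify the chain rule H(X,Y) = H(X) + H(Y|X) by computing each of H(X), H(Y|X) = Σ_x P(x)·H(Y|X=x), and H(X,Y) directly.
H(X) = 0.9754 bits, H(Y|X) = 0.4077 bits, H(X,Y) = 1.3831 bits

Marginal of X (row sums):
  P(X=0) = 0.022 + 0.570 = 0.592
  P(X=1) = 0.337 + 0.071 = 0.408
H(X) = -[0.592·log₂(0.592) + 0.408·log₂(0.408)]
  = 0.4477 + 0.5277 = 0.9754 bits

H(Y|X) = Σ_x P(x)·H(Y|X=x):
  X=0: P(X=0) = 0.592, P(Y|X=0) = (11/296, 285/296) → H(Y|X=0) = 0.2291
  X=1: P(X=1) = 0.408, P(Y|X=1) = (337/408, 71/408) → H(Y|X=1) = 0.6668
H(Y|X) = 0.592·0.2291 + 0.408·0.6668 = 0.4077 bits

H(X,Y) = -Σ_{x,y} P(x,y) log₂ P(x,y). Per-cell terms -P(x,y)·log₂P(x,y):
  X=0: 0.1211, 0.4623
  X=1: 0.5288, 0.2709
Sum of the 4 terms: H(X,Y) = 1.3831 bits

Chain rule check:
  H(X) + H(Y|X) = 0.9754 + 0.4077 = 1.3831 bits
  H(X,Y) = 1.3831 bits
✓ Chain rule verified.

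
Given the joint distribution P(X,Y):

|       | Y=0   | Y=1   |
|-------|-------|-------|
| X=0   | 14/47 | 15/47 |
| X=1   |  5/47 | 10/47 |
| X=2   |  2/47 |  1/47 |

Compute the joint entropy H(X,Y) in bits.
2.1772 bits

H(X,Y) = -Σ_{x,y} P(x,y) log₂ P(x,y). Per-cell terms -P(x,y)·log₂P(x,y):
  X=0: 0.52045, 0.52586
  X=1: 0.34390, 0.47503
  X=2: 0.19381, 0.11818
Sum of the 6 terms: H(X,Y) = 2.1772 bits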